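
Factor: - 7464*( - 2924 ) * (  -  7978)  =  -174117743808 = - 2^6 *3^1*17^1*43^1 * 311^1*3989^1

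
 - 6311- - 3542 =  - 2769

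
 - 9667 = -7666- 2001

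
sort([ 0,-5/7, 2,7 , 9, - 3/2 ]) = [ - 3/2,  -  5/7,0, 2,7 , 9] 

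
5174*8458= 43761692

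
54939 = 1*54939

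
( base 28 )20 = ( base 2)111000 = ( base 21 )2e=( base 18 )32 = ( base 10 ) 56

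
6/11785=6/11785 = 0.00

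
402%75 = 27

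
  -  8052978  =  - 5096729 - 2956249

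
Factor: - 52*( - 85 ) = 4420 =2^2*5^1 * 13^1*17^1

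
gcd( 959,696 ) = 1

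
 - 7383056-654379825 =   -  661762881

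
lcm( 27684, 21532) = 193788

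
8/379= 8/379 =0.02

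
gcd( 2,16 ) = 2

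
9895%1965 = 70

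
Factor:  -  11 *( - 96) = 1056 = 2^5*3^1 * 11^1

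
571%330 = 241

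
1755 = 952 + 803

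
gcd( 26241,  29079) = 3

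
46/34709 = 46/34709 = 0.00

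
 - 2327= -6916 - - 4589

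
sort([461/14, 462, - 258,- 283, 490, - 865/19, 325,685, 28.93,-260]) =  [ - 283, - 260, - 258, - 865/19,28.93,461/14,325,  462, 490,685 ]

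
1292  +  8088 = 9380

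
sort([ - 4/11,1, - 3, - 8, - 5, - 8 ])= [ - 8, - 8, - 5, - 3, - 4/11, 1] 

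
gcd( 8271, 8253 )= 9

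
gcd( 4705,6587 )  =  941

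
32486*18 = 584748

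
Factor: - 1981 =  - 7^1*283^1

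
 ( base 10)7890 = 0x1ED2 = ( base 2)1111011010010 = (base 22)g6e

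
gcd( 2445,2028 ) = 3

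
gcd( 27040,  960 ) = 160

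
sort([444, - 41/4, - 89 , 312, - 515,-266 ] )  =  [ - 515, - 266,- 89,  -  41/4, 312, 444] 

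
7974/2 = 3987 = 3987.00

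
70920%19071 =13707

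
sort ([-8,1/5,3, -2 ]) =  [  -  8 ,-2, 1/5,3] 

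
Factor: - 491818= - 2^1*245909^1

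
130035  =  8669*15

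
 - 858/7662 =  - 1 + 1134/1277 = - 0.11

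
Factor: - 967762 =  - 2^1 * 173^1*2797^1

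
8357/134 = 62+49/134 = 62.37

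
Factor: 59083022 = 2^1*53^1*353^1*1579^1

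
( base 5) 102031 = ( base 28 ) 493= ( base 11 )2603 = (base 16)d3f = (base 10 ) 3391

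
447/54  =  149/18 = 8.28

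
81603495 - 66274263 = 15329232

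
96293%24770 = 21983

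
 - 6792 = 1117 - 7909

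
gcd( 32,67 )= 1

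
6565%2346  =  1873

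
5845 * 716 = 4185020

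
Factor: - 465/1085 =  - 3/7  =  - 3^1*7^(-1) 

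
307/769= 307/769 =0.40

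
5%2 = 1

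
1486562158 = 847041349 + 639520809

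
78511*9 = 706599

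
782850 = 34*23025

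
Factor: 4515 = 3^1*5^1*7^1 * 43^1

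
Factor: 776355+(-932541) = -156186 = - 2^1*3^2*8677^1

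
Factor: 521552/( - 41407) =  - 2^4*37^1*47^( - 1)= -592/47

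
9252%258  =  222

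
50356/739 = 50356/739 = 68.14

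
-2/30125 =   -  1 + 30123/30125 = -  0.00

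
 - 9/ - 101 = 9/101 = 0.09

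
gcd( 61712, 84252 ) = 28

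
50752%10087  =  317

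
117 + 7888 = 8005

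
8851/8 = 8851/8 = 1106.38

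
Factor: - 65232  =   - 2^4*3^3 * 151^1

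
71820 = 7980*9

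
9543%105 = 93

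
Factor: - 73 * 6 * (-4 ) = 1752=2^3 * 3^1*73^1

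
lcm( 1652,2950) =41300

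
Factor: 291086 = 2^1 * 145543^1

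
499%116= 35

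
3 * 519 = 1557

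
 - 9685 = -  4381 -5304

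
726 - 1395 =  - 669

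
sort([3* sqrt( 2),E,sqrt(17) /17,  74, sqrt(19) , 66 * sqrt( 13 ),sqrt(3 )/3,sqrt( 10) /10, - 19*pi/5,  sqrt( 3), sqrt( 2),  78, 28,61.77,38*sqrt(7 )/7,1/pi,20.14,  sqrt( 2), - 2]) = [ - 19*pi/5,-2,sqrt( 17 ) /17, sqrt(  10 ) /10, 1/pi , sqrt (3) /3,sqrt (2 ),sqrt(2), sqrt(3 ) , E,  3*sqrt( 2 ), sqrt(19), 38*sqrt(7) /7,20.14, 28,  61.77,74, 78, 66*sqrt( 13 )]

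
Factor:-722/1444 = -2^( -1)=- 1/2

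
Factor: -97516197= - 3^3*3611711^1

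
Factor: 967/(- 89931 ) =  - 1/93 = -3^( - 1 )*31^( - 1)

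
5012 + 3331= 8343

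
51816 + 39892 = 91708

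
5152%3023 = 2129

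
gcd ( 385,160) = 5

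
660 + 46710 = 47370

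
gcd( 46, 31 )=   1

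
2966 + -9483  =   - 6517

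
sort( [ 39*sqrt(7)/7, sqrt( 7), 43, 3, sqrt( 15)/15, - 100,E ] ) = [-100,  sqrt (15 )/15,sqrt( 7), E, 3,39*sqrt(7)/7,  43]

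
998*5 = 4990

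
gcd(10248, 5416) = 8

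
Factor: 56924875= 5^3*7^1*67^1*971^1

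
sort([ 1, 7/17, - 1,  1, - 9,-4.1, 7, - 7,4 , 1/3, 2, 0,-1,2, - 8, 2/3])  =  [ - 9, - 8, - 7, - 4.1, - 1, - 1 , 0, 1/3, 7/17, 2/3,1 , 1, 2, 2, 4, 7]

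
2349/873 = 261/97= 2.69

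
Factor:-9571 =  - 17^1*563^1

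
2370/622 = 3 + 252/311=3.81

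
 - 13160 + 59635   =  46475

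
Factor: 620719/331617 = 3^( - 1 )*13^ (  -  1) * 73^1 = 73/39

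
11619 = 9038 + 2581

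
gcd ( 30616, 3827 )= 3827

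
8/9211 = 8/9211 = 0.00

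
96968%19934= 17232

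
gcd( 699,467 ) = 1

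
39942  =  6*6657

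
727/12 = 60 + 7/12 = 60.58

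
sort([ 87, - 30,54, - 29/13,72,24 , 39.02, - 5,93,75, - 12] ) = [ - 30, - 12, - 5, - 29/13, 24,39.02, 54, 72,75,87,93] 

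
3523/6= 3523/6 = 587.17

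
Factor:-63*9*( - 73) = 41391 = 3^4*7^1*73^1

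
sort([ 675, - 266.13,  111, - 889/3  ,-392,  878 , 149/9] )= [ - 392, - 889/3,  -  266.13, 149/9, 111,675, 878]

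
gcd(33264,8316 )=8316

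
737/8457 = 737/8457 = 0.09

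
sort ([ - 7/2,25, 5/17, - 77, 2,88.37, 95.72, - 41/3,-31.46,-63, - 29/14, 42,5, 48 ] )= [- 77,-63,-31.46,-41/3, - 7/2, - 29/14, 5/17, 2,5,  25, 42, 48, 88.37, 95.72 ]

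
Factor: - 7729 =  - 59^1*131^1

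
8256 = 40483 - 32227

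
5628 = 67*84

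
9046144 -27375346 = -18329202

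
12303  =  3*4101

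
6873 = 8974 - 2101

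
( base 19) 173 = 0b111110001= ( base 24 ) kh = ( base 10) 497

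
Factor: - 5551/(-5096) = 2^( -3 )*7^ (-1)*61^1 =61/56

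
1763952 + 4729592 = 6493544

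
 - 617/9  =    -  617/9= - 68.56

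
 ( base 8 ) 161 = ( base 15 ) 78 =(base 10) 113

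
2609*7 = 18263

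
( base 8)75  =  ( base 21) 2J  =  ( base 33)1s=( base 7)115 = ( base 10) 61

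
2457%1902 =555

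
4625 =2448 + 2177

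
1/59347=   1/59347 = 0.00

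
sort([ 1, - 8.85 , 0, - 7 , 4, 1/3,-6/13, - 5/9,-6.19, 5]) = [  -  8.85,  -  7,-6.19, - 5/9, - 6/13,0,1/3, 1, 4,5]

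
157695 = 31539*5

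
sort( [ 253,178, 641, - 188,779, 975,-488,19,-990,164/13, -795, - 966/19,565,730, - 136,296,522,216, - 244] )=[ - 990 ,-795, - 488,-244,-188, - 136, - 966/19,164/13,19,178,216,253, 296, 522,565,641,730,779, 975]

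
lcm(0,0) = 0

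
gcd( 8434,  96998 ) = 2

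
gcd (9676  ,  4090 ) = 2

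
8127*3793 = 30825711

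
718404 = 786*914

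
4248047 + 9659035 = 13907082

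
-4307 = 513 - 4820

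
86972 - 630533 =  - 543561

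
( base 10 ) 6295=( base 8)14227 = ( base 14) 2419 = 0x1897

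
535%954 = 535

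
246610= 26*9485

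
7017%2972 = 1073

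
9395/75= 1879/15 = 125.27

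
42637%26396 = 16241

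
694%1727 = 694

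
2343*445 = 1042635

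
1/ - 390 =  - 1 + 389/390 = - 0.00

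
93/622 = 93/622  =  0.15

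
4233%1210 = 603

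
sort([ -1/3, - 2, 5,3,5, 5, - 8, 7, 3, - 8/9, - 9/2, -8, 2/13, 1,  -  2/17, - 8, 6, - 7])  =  [ - 8,-8 , - 8, - 7, - 9/2, - 2 , - 8/9, - 1/3, - 2/17,2/13, 1, 3, 3,5, 5,5,6, 7] 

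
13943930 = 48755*286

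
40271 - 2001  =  38270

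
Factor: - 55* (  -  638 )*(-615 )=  - 21580350= -2^1*3^1*5^2*11^2*29^1*41^1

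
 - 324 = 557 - 881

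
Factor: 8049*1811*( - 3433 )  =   - 3^1*1811^1 * 2683^1*3433^1 = - 50041944987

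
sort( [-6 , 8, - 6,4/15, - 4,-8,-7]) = [-8 ,-7, - 6,  -  6,  -  4, 4/15,8]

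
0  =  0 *7076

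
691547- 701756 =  - 10209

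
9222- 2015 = 7207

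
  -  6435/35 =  - 1287/7 = - 183.86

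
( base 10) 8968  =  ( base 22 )IBE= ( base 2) 10001100001000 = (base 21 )k71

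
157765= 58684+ 99081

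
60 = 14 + 46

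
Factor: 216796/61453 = 2^2*7^(  -  1)*83^1*653^1*8779^ ( - 1 ) 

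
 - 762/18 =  - 43 + 2/3=- 42.33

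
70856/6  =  35428/3=11809.33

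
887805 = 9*98645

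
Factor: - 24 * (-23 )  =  2^3*3^1*23^1 = 552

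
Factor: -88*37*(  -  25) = 2^3*5^2*11^1*37^1 = 81400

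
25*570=14250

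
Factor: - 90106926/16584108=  - 2^( - 1 ) * 7^1 * 13^1*67^ (-1 )  *  79^1*2089^1 * 20627^( - 1) =- 15017821/2764018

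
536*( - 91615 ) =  - 49105640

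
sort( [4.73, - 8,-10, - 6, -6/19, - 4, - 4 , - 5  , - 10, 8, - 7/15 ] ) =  [ - 10, - 10, - 8,  -  6,-5,  -  4, - 4, - 7/15, - 6/19, 4.73,8]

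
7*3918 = 27426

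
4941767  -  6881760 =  - 1939993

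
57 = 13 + 44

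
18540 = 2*9270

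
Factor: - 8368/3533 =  - 2^4*523^1*3533^( - 1)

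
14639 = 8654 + 5985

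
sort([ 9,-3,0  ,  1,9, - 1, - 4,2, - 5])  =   [ - 5, - 4, - 3, - 1,0,1, 2,  9,9 ] 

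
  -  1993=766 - 2759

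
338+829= 1167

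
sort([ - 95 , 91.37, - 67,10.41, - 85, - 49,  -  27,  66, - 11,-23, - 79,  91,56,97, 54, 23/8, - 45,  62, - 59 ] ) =[ - 95,  -  85, - 79,  -  67,  -  59, - 49, - 45, - 27, - 23,-11,  23/8,10.41,  54,56, 62, 66,91,  91.37,97 ] 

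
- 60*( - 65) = 3900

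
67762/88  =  33881/44 = 770.02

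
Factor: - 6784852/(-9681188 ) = 1696213/2420297 = 11^( -1 )*61^ (-1 ) *3607^( - 1)*1696213^1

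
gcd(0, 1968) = 1968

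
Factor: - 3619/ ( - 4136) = 2^( - 3)*7^1=7/8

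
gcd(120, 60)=60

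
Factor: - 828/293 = -2^2*3^2*23^1 * 293^( - 1 ) 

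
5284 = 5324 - 40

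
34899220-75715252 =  - 40816032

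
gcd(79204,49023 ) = 1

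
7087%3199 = 689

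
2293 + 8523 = 10816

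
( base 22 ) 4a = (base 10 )98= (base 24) 42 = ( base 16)62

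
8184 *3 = 24552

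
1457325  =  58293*25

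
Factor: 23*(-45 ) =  - 3^2  *  5^1*23^1 = -  1035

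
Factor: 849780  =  2^2*3^2*5^1*4721^1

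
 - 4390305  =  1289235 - 5679540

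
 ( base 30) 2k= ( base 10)80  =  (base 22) 3E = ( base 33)2e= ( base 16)50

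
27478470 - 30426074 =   -  2947604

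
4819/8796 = 4819/8796  =  0.55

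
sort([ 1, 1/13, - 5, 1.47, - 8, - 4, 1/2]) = [- 8, - 5, - 4,1/13,1/2,1,  1.47]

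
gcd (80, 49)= 1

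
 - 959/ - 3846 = 959/3846 =0.25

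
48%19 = 10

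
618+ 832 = 1450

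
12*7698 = 92376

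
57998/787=57998/787  =  73.70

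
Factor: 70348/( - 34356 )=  - 43/21 = -3^ ( - 1) * 7^( - 1)*43^1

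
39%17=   5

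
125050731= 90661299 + 34389432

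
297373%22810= 843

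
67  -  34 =33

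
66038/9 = 7337 + 5/9 = 7337.56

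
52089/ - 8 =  - 6512 + 7/8 = - 6511.12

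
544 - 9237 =-8693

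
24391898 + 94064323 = 118456221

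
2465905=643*3835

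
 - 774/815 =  - 774/815 = - 0.95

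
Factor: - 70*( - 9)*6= 3780 = 2^2*3^3*5^1*7^1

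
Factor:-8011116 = -2^2 *3^3 * 74177^1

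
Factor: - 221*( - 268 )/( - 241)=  - 59228/241= - 2^2*13^1*17^1 * 67^1 * 241^(  -  1) 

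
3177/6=1059/2 = 529.50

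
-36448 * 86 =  - 3134528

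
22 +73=95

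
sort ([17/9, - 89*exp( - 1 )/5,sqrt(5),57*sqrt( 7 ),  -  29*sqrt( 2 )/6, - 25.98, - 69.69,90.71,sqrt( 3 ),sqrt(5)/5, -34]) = [  -  69.69,  -  34 ,-25.98, - 29*sqrt ( 2 )/6,- 89*exp( - 1 )/5,sqrt(5) /5,sqrt(3 ), 17/9,sqrt(5 ),90.71,57*sqrt( 7) ] 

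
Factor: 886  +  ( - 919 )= - 3^1*11^1 = - 33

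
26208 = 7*3744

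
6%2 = 0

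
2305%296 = 233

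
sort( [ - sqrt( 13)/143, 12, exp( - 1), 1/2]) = [ - sqrt( 13 ) /143,  exp( - 1 ), 1/2, 12]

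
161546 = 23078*7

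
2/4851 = 2/4851 = 0.00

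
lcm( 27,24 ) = 216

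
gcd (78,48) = 6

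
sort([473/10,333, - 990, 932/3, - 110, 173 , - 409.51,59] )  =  [ - 990, - 409.51, - 110 , 473/10, 59, 173  ,  932/3,333] 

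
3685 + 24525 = 28210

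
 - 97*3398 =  - 329606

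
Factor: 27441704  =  2^3*53^1*61^1*1061^1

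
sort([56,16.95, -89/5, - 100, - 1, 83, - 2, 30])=[ - 100, - 89/5, - 2, - 1,16.95,30, 56, 83] 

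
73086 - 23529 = 49557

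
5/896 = 5/896 = 0.01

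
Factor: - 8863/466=-2^( -1)*233^ (-1 )*8863^1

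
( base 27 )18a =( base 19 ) 2C5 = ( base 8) 1673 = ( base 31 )UP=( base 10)955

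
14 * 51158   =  716212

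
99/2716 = 99/2716  =  0.04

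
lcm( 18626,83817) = 167634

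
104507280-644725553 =-540218273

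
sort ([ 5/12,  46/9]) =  [ 5/12,46/9]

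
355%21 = 19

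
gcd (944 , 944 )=944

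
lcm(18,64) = 576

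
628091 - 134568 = 493523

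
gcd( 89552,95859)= 1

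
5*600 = 3000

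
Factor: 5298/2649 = 2 = 2^1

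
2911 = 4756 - 1845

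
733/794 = 733/794 = 0.92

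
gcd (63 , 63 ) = 63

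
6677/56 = 119 + 13/56 = 119.23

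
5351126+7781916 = 13133042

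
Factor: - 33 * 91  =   - 3003 = - 3^1*7^1 * 11^1 * 13^1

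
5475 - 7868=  - 2393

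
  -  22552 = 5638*(  -  4)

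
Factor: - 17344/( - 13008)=2^2 * 3^ ( - 1 )=4/3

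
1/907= 1/907 = 0.00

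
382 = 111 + 271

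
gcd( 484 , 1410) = 2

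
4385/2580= 1+361/516  =  1.70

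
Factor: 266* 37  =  2^1*7^1*19^1*37^1 = 9842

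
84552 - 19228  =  65324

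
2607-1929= 678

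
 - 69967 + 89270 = 19303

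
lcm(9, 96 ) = 288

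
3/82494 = 1/27498  =  0.00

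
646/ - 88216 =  - 1 + 43785/44108 = - 0.01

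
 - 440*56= - 24640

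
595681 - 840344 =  - 244663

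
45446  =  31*1466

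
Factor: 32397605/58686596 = 2^( - 2 )*5^1  *31^( - 1 )*473279^( - 1 )*6479521^1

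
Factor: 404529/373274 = 453/418  =  2^(-1 )*3^1*11^( - 1 )*19^( - 1)*151^1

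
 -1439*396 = - 569844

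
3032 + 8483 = 11515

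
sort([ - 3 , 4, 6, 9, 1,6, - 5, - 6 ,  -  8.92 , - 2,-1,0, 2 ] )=[ - 8.92 , - 6,-5, - 3, - 2, - 1, 0, 1 , 2, 4, 6, 6, 9 ] 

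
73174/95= 770+24/95 = 770.25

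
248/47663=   248/47663  =  0.01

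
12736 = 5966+6770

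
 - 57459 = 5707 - 63166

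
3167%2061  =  1106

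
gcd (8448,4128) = 96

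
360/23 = 360/23 = 15.65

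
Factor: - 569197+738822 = 5^3 * 23^1*59^1 = 169625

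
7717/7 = 7717/7 = 1102.43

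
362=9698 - 9336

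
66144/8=8268= 8268.00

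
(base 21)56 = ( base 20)5B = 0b1101111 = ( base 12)93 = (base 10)111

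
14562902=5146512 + 9416390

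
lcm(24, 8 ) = 24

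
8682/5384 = 4341/2692  =  1.61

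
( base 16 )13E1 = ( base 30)5JJ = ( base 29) 61E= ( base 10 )5089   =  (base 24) 8k1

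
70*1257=87990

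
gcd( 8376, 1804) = 4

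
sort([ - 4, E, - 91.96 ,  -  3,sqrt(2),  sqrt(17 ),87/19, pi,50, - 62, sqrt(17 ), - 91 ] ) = [ - 91.96 ,- 91, - 62, - 4,-3 , sqrt ( 2 ),E , pi, sqrt(17),  sqrt(17),  87/19, 50 ] 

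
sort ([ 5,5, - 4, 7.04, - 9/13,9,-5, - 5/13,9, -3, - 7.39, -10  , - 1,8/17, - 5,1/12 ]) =[ - 10, - 7.39, - 5,-5, - 4,-3,- 1 , - 9/13, - 5/13 , 1/12,8/17,5,5,7.04 , 9,9 ]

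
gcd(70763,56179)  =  1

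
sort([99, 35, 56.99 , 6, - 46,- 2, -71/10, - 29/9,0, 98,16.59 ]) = [-46, - 71/10, - 29/9, - 2, 0,6, 16.59,35, 56.99, 98,99 ] 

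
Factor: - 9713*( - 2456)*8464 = 201909803392= 2^7*11^1*23^2* 307^1*883^1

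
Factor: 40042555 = 5^1*7^2*353^1* 463^1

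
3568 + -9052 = -5484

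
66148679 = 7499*8821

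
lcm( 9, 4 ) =36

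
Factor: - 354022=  -2^1 * 177011^1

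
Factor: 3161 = 29^1*109^1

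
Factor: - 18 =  - 2^1*3^2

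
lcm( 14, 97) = 1358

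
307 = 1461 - 1154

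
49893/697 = 49893/697 = 71.58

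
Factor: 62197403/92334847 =11^( - 1)*47^1*1279^ (-1) * 6563^( - 1)*1323349^1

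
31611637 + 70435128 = 102046765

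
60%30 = 0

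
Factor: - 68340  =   - 2^2*3^1*5^1*17^1*67^1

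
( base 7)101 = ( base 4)302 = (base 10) 50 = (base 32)1i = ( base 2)110010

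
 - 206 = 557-763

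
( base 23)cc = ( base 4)10200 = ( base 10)288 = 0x120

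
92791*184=17073544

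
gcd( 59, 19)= 1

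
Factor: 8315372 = 2^2*13^1*159911^1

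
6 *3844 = 23064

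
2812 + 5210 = 8022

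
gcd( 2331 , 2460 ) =3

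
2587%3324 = 2587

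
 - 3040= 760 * (  -  4)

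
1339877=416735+923142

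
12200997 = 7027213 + 5173784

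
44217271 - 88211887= - 43994616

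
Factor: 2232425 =5^2 * 13^1*6869^1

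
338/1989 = 26/153 =0.17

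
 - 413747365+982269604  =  568522239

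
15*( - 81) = -1215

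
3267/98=33 + 33/98 = 33.34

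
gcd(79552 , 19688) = 8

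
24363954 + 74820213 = 99184167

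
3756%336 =60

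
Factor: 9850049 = 11^1*23^1*38933^1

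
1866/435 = 622/145 = 4.29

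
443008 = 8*55376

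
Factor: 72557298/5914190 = 3^2*5^( - 1 )*11^1* 31^1*157^( - 1)*3767^( - 1) * 11821^1 = 36278649/2957095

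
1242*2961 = 3677562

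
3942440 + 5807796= 9750236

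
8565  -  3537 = 5028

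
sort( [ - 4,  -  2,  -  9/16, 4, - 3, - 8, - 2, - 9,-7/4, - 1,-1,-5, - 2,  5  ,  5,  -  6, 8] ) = [ - 9, - 8  ,-6, - 5,-4,-3, - 2, - 2, - 2, -7/4,  -  1,-1, - 9/16, 4,  5 , 5, 8 ] 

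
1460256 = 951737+508519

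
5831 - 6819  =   - 988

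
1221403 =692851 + 528552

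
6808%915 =403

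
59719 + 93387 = 153106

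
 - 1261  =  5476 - 6737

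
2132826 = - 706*( - 3021)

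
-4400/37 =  - 119 + 3/37 = - 118.92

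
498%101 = 94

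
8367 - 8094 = 273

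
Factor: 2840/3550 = 4/5 =2^2*5^( - 1)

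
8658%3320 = 2018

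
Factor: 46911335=5^1*277^1*33871^1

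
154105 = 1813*85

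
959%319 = 2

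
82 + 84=166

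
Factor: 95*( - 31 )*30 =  - 2^1*3^1 * 5^2 * 19^1* 31^1=- 88350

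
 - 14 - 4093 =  - 4107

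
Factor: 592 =2^4 * 37^1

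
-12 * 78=-936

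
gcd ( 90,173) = 1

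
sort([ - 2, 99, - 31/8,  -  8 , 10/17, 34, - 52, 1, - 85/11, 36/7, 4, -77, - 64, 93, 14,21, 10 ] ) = [ - 77, - 64, - 52,  -  8, - 85/11, - 31/8,- 2, 10/17, 1, 4, 36/7 , 10,14,21, 34, 93, 99] 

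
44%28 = 16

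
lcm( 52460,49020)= 2990220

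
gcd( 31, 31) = 31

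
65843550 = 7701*8550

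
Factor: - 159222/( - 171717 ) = 2^1 *13^ (-1) * 37^( - 1)* 223^1=   446/481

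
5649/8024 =5649/8024 = 0.70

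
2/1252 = 1/626 = 0.00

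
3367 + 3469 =6836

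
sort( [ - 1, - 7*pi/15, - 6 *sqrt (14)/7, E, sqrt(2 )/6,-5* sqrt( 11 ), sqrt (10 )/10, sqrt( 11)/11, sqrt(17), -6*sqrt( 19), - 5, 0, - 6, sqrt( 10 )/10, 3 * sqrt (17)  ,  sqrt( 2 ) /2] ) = [ - 6*sqrt ( 19), - 5*sqrt( 11), - 6,-5, - 6*sqrt( 14 ) /7 , - 7*pi/15, - 1, 0,sqrt(2 )/6 , sqrt( 11)/11,  sqrt (10)/10, sqrt( 10)/10, sqrt( 2)/2, E, sqrt( 17) , 3*sqrt( 17) ] 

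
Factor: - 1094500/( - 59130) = 2^1*3^(-4) * 5^2*11^1*73^( - 1) * 199^1 = 109450/5913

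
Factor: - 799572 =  - 2^2*3^1*23^1  *2897^1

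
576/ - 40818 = - 96/6803=   - 0.01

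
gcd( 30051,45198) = 81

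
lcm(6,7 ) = 42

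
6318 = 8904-2586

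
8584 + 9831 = 18415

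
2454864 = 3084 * 796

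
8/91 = 8/91=0.09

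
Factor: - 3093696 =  - 2^6*3^2 * 41^1*131^1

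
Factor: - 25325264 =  - 2^4*31^1 *51059^1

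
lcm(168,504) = 504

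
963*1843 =1774809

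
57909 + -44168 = 13741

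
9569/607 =15+464/607 = 15.76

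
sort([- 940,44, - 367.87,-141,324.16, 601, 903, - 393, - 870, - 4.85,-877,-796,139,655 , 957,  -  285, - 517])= [- 940, - 877, -870,-796,-517, - 393, - 367.87, - 285, - 141, -4.85, 44, 139,324.16  ,  601,655,903 , 957]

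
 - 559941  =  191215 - 751156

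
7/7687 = 7/7687 = 0.00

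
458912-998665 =-539753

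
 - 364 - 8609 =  - 8973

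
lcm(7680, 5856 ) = 468480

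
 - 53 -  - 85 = 32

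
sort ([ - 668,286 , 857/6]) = [ - 668, 857/6 , 286]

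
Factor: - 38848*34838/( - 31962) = 2^6 * 3^( - 1 )*7^( - 1) * 607^1 * 761^( - 1)*17419^1 = 676693312/15981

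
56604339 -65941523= - 9337184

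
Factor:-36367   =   - 41^1*887^1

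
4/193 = 4/193 = 0.02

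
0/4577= 0 = 0.00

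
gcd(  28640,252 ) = 4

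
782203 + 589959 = 1372162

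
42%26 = 16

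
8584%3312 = 1960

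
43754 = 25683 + 18071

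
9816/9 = 3272/3 = 1090.67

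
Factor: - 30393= - 3^2*11^1 * 307^1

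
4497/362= 12+153/362 = 12.42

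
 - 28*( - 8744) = 244832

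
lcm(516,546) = 46956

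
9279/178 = 52 + 23/178= 52.13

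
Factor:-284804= -2^2*13^1*5477^1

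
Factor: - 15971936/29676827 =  - 2^5*23^1*  31^( - 1) * 21701^1 * 957317^( - 1 ) 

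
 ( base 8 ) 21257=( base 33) 852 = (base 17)1dc5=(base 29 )AG5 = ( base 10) 8879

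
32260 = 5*6452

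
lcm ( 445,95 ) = 8455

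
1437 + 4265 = 5702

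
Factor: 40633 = 179^1 * 227^1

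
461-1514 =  - 1053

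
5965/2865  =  2 + 47/573 = 2.08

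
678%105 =48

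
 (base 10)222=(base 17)D1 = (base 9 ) 266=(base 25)8m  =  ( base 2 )11011110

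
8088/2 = 4044 = 4044.00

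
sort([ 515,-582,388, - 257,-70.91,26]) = [ - 582, - 257, - 70.91, 26, 388  ,  515]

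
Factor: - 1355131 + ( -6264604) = -7619735  =  - 5^1 *89^1* 17123^1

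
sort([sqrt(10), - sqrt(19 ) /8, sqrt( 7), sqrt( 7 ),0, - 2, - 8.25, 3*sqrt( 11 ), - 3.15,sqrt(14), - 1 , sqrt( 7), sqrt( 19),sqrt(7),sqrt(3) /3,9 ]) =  [ - 8.25, - 3.15,-2, - 1,-sqrt(  19)/8,0,sqrt(3 )/3,sqrt(7),sqrt(7),sqrt( 7 ), sqrt(7 ),sqrt (10),sqrt(14), sqrt( 19 ),9,3  *sqrt( 11 )]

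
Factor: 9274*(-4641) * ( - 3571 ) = 153698104014  =  2^1 * 3^1*7^1 * 13^1*17^1*3571^1*4637^1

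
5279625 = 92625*57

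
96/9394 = 48/4697 =0.01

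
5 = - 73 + 78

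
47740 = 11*4340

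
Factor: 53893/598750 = 2^( - 1)*5^( - 4)*7^1 *479^ ( - 1 )*7699^1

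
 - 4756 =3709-8465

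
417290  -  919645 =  - 502355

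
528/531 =176/177 = 0.99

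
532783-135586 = 397197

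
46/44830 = 23/22415= 0.00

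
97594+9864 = 107458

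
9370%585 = 10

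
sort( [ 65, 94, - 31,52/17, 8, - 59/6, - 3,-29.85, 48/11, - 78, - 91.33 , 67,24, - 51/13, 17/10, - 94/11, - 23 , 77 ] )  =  [-91.33,  -  78, - 31 , - 29.85, - 23, - 59/6,-94/11, - 51/13, - 3,17/10,  52/17 , 48/11,8,24,65 , 67,77, 94] 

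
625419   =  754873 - 129454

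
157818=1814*87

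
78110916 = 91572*853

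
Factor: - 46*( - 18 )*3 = 2484 = 2^2*3^3*23^1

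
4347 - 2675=1672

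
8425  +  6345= 14770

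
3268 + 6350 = 9618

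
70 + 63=133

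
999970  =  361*2770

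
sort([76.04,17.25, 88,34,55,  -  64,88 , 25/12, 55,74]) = [  -  64 , 25/12, 17.25, 34 , 55, 55, 74,76.04,88,88 ] 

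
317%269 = 48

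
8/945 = 8/945 = 0.01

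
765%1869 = 765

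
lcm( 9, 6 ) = 18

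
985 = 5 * 197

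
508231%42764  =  37827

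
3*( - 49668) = - 149004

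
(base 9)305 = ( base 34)7A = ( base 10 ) 248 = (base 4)3320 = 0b11111000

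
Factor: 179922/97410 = 5^( - 1) * 17^( -1)*157^1 = 157/85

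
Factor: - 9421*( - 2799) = 3^2*311^1  *  9421^1 = 26369379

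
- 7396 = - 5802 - 1594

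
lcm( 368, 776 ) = 35696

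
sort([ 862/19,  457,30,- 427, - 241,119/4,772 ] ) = [  -  427, - 241, 119/4, 30,862/19,457, 772]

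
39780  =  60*663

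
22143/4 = 22143/4 = 5535.75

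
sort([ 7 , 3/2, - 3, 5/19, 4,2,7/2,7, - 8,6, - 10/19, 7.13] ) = [-8  , - 3 , - 10/19, 5/19,3/2 , 2,7/2,4, 6,7, 7,7.13]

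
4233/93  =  1411/31 = 45.52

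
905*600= 543000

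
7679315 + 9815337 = 17494652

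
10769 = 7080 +3689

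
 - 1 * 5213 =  - 5213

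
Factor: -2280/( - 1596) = 2^1*5^1*7^(-1 ) = 10/7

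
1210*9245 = 11186450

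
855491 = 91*9401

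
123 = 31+92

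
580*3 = 1740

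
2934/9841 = 2934/9841 = 0.30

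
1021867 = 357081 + 664786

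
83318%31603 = 20112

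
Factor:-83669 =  - 31^1 * 2699^1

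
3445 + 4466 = 7911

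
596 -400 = 196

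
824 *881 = 725944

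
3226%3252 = 3226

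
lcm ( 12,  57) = 228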